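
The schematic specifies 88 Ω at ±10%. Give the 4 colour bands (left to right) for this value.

grey, grey, black, silver

88 Ω = 88 × 10^0.
8 → grey
8 → grey
Multiplier 10^0 → black.
±10% tolerance → silver.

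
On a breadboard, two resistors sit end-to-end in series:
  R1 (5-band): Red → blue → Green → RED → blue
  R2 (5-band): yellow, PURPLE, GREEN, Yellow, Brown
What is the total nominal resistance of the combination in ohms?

4776500 Ω

R1: red, blue, green → 265; red ×10^2 → 26500 Ω.
R2: yellow, violet, green → 475; yellow ×10^4 → 4750000 Ω.
Series: 26500 + 4750000 = 4776500 Ω.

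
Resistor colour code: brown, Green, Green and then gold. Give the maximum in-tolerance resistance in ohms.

Brown → 1 (first significant figure)
Green → 5 (second significant figure)
Green → ×10^5 multiplier
Gold → ±5% tolerance
15 × 100000 = 1500000 Ω
Maximum = 1500000 × (1 + 5/100) = 1575000 Ω.

1575000 Ω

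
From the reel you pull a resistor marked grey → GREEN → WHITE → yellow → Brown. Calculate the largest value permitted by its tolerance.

8675900 Ω

Grey → 8 (first significant figure)
Green → 5 (second significant figure)
White → 9 (third significant figure)
Yellow → ×10^4 multiplier
Brown → ±1% tolerance
859 × 10000 = 8590000 Ω
Largest = 8590000 × (1 + 1/100) = 8675900 Ω.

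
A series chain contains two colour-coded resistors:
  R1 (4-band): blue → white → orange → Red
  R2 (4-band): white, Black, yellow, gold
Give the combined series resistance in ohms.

R1: blue, white → 69; orange ×10^3 → 69000 Ω.
R2: white, black → 90; yellow ×10^4 → 900000 Ω.
Series: 69000 + 900000 = 969000 Ω.

969000 Ω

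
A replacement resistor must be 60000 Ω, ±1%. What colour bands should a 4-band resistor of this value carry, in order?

60000 Ω = 60 × 10^3.
6 → blue
0 → black
Multiplier 10^3 → orange.
±1% tolerance → brown.

blue, black, orange, brown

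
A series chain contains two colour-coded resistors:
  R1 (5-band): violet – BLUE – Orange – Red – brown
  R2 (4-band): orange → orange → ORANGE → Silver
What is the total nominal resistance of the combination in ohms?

R1: violet, blue, orange → 763; red ×10^2 → 76300 Ω.
R2: orange, orange → 33; orange ×10^3 → 33000 Ω.
Series: 76300 + 33000 = 109300 Ω.

109300 Ω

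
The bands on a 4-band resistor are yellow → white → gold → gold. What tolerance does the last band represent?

±5%

The last band, gold, is the tolerance band.
Gold corresponds to ±5%.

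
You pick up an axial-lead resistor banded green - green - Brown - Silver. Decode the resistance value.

550 Ω

Green → 5 (first significant figure)
Green → 5 (second significant figure)
Brown → ×10 multiplier
55 × 10 = 550 Ω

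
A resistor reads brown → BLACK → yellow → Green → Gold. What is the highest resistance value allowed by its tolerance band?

Brown → 1 (first significant figure)
Black → 0 (second significant figure)
Yellow → 4 (third significant figure)
Green → ×10^5 multiplier
Gold → ±5% tolerance
104 × 100000 = 10400000 Ω
Highest = 10400000 × (1 + 5/100) = 10920000 Ω.

10920000 Ω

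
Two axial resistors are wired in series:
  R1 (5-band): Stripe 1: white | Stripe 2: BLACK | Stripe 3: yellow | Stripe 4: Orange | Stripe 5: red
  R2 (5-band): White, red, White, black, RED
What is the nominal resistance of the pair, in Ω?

R1: white, black, yellow → 904; orange ×10^3 → 904000 Ω.
R2: white, red, white → 929; black ×1 → 929 Ω.
Series: 904000 + 929 = 904929 Ω.

904929 Ω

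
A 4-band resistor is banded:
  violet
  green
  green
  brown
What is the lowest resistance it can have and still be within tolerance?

Violet → 7 (first significant figure)
Green → 5 (second significant figure)
Green → ×10^5 multiplier
Brown → ±1% tolerance
75 × 100000 = 7500000 Ω
Lowest = 7500000 × (1 − 1/100) = 7425000 Ω.

7425000 Ω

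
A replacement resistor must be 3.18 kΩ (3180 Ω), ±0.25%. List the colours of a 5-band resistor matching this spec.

3180 Ω = 318 × 10^1.
3 → orange
1 → brown
8 → grey
Multiplier 10^1 → brown.
±0.25% tolerance → blue.

orange, brown, grey, brown, blue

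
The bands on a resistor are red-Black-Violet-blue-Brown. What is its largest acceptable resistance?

209070000 Ω

Red → 2 (first significant figure)
Black → 0 (second significant figure)
Violet → 7 (third significant figure)
Blue → ×10^6 multiplier
Brown → ±1% tolerance
207 × 1000000 = 207000000 Ω
Largest = 207000000 × (1 + 1/100) = 209070000 Ω.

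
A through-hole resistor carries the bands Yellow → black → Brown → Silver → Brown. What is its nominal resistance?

4.01 Ω

Yellow → 4 (first significant figure)
Black → 0 (second significant figure)
Brown → 1 (third significant figure)
Silver → ×0.01 multiplier
401 × 0.01 = 4.01 Ω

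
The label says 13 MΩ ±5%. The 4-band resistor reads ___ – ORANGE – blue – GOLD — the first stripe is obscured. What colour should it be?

13000000 Ω = 13 × 10^6.
The first band gives digit 1 of the significand, and 1 is brown.

brown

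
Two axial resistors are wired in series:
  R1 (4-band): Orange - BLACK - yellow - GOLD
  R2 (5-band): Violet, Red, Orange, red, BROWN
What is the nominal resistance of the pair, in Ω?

372300 Ω

R1: orange, black → 30; yellow ×10^4 → 300000 Ω.
R2: violet, red, orange → 723; red ×10^2 → 72300 Ω.
Series: 300000 + 72300 = 372300 Ω.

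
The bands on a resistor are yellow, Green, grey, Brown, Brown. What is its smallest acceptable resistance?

Yellow → 4 (first significant figure)
Green → 5 (second significant figure)
Grey → 8 (third significant figure)
Brown → ×10 multiplier
Brown → ±1% tolerance
458 × 10 = 4580 Ω
Smallest = 4580 × (1 − 1/100) = 4534.2 Ω.

4534.2 Ω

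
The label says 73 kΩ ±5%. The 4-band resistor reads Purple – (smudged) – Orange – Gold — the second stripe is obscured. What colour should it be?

73000 Ω = 73 × 10^3.
The second band gives digit 3 of the significand, and 3 is orange.

orange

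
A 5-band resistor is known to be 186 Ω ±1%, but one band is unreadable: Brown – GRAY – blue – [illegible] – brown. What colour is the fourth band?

black

186 Ω = 186 × 10^0.
The fourth band is the multiplier, 10^0, which is black.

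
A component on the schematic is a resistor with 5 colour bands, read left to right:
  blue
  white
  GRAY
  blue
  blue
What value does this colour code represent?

Blue → 6 (first significant figure)
White → 9 (second significant figure)
Grey → 8 (third significant figure)
Blue → ×10^6 multiplier
698 × 1000000 = 698000000 Ω

698000000 Ω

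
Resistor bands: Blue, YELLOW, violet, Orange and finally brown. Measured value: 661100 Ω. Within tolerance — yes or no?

Blue → 6 (first significant figure)
Yellow → 4 (second significant figure)
Violet → 7 (third significant figure)
Orange → ×10^3 multiplier
Brown → ±1% tolerance
647 × 1000 = 647000 Ω
Allowed range: 640530 Ω to 653470 Ω.
661100 Ω lies outside that range.

no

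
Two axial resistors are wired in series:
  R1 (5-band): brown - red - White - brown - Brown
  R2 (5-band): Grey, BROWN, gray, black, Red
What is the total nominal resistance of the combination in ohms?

2108 Ω

R1: brown, red, white → 129; brown ×10 → 1290 Ω.
R2: grey, brown, grey → 818; black ×1 → 818 Ω.
Series: 1290 + 818 = 2108 Ω.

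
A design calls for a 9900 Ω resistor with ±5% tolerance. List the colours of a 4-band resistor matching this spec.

9900 Ω = 99 × 10^2.
9 → white
9 → white
Multiplier 10^2 → red.
±5% tolerance → gold.

white, white, red, gold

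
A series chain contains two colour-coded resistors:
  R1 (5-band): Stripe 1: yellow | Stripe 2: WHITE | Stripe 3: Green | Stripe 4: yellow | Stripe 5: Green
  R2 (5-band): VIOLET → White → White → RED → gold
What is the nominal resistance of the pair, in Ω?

R1: yellow, white, green → 495; yellow ×10^4 → 4950000 Ω.
R2: violet, white, white → 799; red ×10^2 → 79900 Ω.
Series: 4950000 + 79900 = 5029900 Ω.

5029900 Ω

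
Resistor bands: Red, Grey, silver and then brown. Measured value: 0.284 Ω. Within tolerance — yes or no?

Red → 2 (first significant figure)
Grey → 8 (second significant figure)
Silver → ×0.01 multiplier
Brown → ±1% tolerance
28 × 0.01 = 0.28 Ω
Allowed range: 0.2772 Ω to 0.2828 Ω.
0.284 Ω lies outside that range.

no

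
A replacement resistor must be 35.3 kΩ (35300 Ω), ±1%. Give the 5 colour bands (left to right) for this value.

orange, green, orange, red, brown

35300 Ω = 353 × 10^2.
3 → orange
5 → green
3 → orange
Multiplier 10^2 → red.
±1% tolerance → brown.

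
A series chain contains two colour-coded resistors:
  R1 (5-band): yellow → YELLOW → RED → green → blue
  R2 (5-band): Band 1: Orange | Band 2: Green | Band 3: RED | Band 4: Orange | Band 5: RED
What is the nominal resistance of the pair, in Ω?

44552000 Ω

R1: yellow, yellow, red → 442; green ×10^5 → 44200000 Ω.
R2: orange, green, red → 352; orange ×10^3 → 352000 Ω.
Series: 44200000 + 352000 = 44552000 Ω.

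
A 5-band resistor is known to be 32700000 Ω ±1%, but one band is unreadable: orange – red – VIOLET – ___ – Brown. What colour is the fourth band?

32700000 Ω = 327 × 10^5.
The fourth band is the multiplier, 10^5, which is green.

green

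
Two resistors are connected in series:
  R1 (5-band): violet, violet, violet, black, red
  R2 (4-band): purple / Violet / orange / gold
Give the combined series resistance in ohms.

R1: violet, violet, violet → 777; black ×1 → 777 Ω.
R2: violet, violet → 77; orange ×10^3 → 77000 Ω.
Series: 777 + 77000 = 77777 Ω.

77777 Ω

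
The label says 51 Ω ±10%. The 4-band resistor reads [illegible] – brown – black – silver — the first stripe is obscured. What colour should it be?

51 Ω = 51 × 10^0.
The first band gives digit 5 of the significand, and 5 is green.

green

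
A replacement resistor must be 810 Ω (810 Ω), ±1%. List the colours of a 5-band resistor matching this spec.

grey, brown, black, black, brown

810 Ω = 810 × 10^0.
8 → grey
1 → brown
0 → black
Multiplier 10^0 → black.
±1% tolerance → brown.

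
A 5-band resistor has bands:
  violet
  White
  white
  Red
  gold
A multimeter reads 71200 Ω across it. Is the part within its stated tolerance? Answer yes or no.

Violet → 7 (first significant figure)
White → 9 (second significant figure)
White → 9 (third significant figure)
Red → ×10^2 multiplier
Gold → ±5% tolerance
799 × 100 = 79900 Ω
Allowed range: 75905 Ω to 83895 Ω.
71200 Ω lies outside that range.

no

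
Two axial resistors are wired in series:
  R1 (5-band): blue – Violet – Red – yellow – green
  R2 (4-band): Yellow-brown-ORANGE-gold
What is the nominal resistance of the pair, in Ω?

R1: blue, violet, red → 672; yellow ×10^4 → 6720000 Ω.
R2: yellow, brown → 41; orange ×10^3 → 41000 Ω.
Series: 6720000 + 41000 = 6761000 Ω.

6761000 Ω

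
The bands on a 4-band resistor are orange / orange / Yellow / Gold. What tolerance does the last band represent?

The last band, gold, is the tolerance band.
Gold corresponds to ±5%.

±5%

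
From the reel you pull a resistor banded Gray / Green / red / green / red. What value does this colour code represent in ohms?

Grey → 8 (first significant figure)
Green → 5 (second significant figure)
Red → 2 (third significant figure)
Green → ×10^5 multiplier
852 × 100000 = 85200000 Ω

85200000 Ω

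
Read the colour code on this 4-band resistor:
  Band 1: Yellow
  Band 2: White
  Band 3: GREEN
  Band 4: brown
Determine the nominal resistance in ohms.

Yellow → 4 (first significant figure)
White → 9 (second significant figure)
Green → ×10^5 multiplier
49 × 100000 = 4900000 Ω

4900000 Ω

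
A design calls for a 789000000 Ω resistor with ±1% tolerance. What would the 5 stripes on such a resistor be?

789000000 Ω = 789 × 10^6.
7 → violet
8 → grey
9 → white
Multiplier 10^6 → blue.
±1% tolerance → brown.

violet, grey, white, blue, brown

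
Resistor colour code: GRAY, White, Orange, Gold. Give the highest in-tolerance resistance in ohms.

Grey → 8 (first significant figure)
White → 9 (second significant figure)
Orange → ×10^3 multiplier
Gold → ±5% tolerance
89 × 1000 = 89000 Ω
Highest = 89000 × (1 + 5/100) = 93450 Ω.

93450 Ω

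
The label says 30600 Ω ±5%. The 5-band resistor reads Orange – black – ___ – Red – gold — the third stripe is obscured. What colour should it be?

30600 Ω = 306 × 10^2.
The third band gives digit 6 of the significand, and 6 is blue.

blue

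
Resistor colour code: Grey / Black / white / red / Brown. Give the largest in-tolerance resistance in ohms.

81709 Ω

Grey → 8 (first significant figure)
Black → 0 (second significant figure)
White → 9 (third significant figure)
Red → ×10^2 multiplier
Brown → ±1% tolerance
809 × 100 = 80900 Ω
Largest = 80900 × (1 + 1/100) = 81709 Ω.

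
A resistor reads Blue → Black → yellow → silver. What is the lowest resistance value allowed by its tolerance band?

Blue → 6 (first significant figure)
Black → 0 (second significant figure)
Yellow → ×10^4 multiplier
Silver → ±10% tolerance
60 × 10000 = 600000 Ω
Lowest = 600000 × (1 − 10/100) = 540000 Ω.

540000 Ω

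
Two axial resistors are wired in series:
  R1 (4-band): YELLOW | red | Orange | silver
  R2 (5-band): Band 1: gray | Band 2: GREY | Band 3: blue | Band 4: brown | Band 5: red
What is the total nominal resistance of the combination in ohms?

50860 Ω

R1: yellow, red → 42; orange ×10^3 → 42000 Ω.
R2: grey, grey, blue → 886; brown ×10 → 8860 Ω.
Series: 42000 + 8860 = 50860 Ω.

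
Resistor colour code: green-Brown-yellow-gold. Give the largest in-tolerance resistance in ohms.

Green → 5 (first significant figure)
Brown → 1 (second significant figure)
Yellow → ×10^4 multiplier
Gold → ±5% tolerance
51 × 10000 = 510000 Ω
Largest = 510000 × (1 + 5/100) = 535500 Ω.

535500 Ω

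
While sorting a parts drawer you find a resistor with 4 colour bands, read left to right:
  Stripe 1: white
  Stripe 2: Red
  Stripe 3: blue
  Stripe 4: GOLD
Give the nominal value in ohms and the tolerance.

92000000 Ω ±5%

White → 9 (first significant figure)
Red → 2 (second significant figure)
Blue → ×10^6 multiplier
Gold → ±5% tolerance
92 × 1000000 = 92000000 Ω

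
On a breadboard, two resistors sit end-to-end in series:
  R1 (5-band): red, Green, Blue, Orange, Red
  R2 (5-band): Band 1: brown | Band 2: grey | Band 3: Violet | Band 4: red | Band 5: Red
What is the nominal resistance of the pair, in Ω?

R1: red, green, blue → 256; orange ×10^3 → 256000 Ω.
R2: brown, grey, violet → 187; red ×10^2 → 18700 Ω.
Series: 256000 + 18700 = 274700 Ω.

274700 Ω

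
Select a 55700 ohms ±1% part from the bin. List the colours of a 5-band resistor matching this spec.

55700 Ω = 557 × 10^2.
5 → green
5 → green
7 → violet
Multiplier 10^2 → red.
±1% tolerance → brown.

green, green, violet, red, brown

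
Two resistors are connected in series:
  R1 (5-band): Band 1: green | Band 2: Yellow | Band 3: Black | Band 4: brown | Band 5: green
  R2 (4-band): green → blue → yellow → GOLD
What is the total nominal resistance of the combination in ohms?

565400 Ω

R1: green, yellow, black → 540; brown ×10 → 5400 Ω.
R2: green, blue → 56; yellow ×10^4 → 560000 Ω.
Series: 5400 + 560000 = 565400 Ω.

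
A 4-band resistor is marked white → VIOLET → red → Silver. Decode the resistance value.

9700 Ω

White → 9 (first significant figure)
Violet → 7 (second significant figure)
Red → ×10^2 multiplier
97 × 100 = 9700 Ω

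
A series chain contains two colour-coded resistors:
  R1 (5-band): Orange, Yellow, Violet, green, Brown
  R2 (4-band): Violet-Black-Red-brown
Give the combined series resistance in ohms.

34707000 Ω

R1: orange, yellow, violet → 347; green ×10^5 → 34700000 Ω.
R2: violet, black → 70; red ×10^2 → 7000 Ω.
Series: 34700000 + 7000 = 34707000 Ω.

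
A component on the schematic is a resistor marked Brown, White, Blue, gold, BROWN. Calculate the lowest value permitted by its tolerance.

Brown → 1 (first significant figure)
White → 9 (second significant figure)
Blue → 6 (third significant figure)
Gold → ×0.1 multiplier
Brown → ±1% tolerance
196 × 0.1 = 19.6 Ω
Lowest = 19.6 × (1 − 1/100) = 19.404 Ω.

19.404 Ω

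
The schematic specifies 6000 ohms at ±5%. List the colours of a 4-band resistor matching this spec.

6000 Ω = 60 × 10^2.
6 → blue
0 → black
Multiplier 10^2 → red.
±5% tolerance → gold.

blue, black, red, gold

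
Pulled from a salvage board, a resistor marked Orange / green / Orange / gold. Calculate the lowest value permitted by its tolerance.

33250 Ω

Orange → 3 (first significant figure)
Green → 5 (second significant figure)
Orange → ×10^3 multiplier
Gold → ±5% tolerance
35 × 1000 = 35000 Ω
Lowest = 35000 × (1 − 5/100) = 33250 Ω.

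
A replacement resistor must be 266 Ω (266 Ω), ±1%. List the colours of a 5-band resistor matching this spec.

266 Ω = 266 × 10^0.
2 → red
6 → blue
6 → blue
Multiplier 10^0 → black.
±1% tolerance → brown.

red, blue, blue, black, brown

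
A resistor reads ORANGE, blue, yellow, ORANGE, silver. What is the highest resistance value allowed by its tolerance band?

400400 Ω

Orange → 3 (first significant figure)
Blue → 6 (second significant figure)
Yellow → 4 (third significant figure)
Orange → ×10^3 multiplier
Silver → ±10% tolerance
364 × 1000 = 364000 Ω
Highest = 364000 × (1 + 10/100) = 400400 Ω.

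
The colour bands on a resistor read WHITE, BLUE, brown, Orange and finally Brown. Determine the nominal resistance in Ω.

961000 Ω

White → 9 (first significant figure)
Blue → 6 (second significant figure)
Brown → 1 (third significant figure)
Orange → ×10^3 multiplier
961 × 1000 = 961000 Ω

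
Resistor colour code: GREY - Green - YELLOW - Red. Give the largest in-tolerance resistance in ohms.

Grey → 8 (first significant figure)
Green → 5 (second significant figure)
Yellow → ×10^4 multiplier
Red → ±2% tolerance
85 × 10000 = 850000 Ω
Largest = 850000 × (1 + 2/100) = 867000 Ω.

867000 Ω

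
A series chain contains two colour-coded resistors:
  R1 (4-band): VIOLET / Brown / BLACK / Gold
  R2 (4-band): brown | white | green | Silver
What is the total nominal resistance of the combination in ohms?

R1: violet, brown → 71; black ×1 → 71 Ω.
R2: brown, white → 19; green ×10^5 → 1900000 Ω.
Series: 71 + 1900000 = 1900071 Ω.

1900071 Ω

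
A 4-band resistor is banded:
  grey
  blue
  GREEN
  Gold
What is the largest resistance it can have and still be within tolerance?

9030000 Ω

Grey → 8 (first significant figure)
Blue → 6 (second significant figure)
Green → ×10^5 multiplier
Gold → ±5% tolerance
86 × 100000 = 8600000 Ω
Largest = 8600000 × (1 + 5/100) = 9030000 Ω.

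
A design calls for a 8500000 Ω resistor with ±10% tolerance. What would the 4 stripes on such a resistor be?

grey, green, green, silver

8500000 Ω = 85 × 10^5.
8 → grey
5 → green
Multiplier 10^5 → green.
±10% tolerance → silver.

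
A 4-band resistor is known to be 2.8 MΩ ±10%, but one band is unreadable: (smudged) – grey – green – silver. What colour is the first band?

2800000 Ω = 28 × 10^5.
The first band gives digit 2 of the significand, and 2 is red.

red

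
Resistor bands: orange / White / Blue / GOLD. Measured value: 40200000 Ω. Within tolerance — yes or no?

yes

Orange → 3 (first significant figure)
White → 9 (second significant figure)
Blue → ×10^6 multiplier
Gold → ±5% tolerance
39 × 1000000 = 39000000 Ω
Allowed range: 37050000 Ω to 40950000 Ω.
40200000 Ω lies inside that range.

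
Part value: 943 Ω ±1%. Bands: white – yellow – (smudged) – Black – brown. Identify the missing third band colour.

orange

943 Ω = 943 × 10^0.
The third band gives digit 3 of the significand, and 3 is orange.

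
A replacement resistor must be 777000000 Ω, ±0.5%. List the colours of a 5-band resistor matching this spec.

violet, violet, violet, blue, green

777000000 Ω = 777 × 10^6.
7 → violet
7 → violet
7 → violet
Multiplier 10^6 → blue.
±0.5% tolerance → green.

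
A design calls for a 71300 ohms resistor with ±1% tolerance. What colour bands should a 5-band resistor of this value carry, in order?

71300 Ω = 713 × 10^2.
7 → violet
1 → brown
3 → orange
Multiplier 10^2 → red.
±1% tolerance → brown.

violet, brown, orange, red, brown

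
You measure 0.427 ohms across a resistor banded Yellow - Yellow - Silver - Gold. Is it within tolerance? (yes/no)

Yellow → 4 (first significant figure)
Yellow → 4 (second significant figure)
Silver → ×0.01 multiplier
Gold → ±5% tolerance
44 × 0.01 = 0.44 Ω
Allowed range: 0.418 Ω to 0.462 Ω.
0.427 ohms lies inside that range.

yes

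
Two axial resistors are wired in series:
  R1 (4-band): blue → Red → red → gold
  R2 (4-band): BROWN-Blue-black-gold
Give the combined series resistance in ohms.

R1: blue, red → 62; red ×10^2 → 6200 Ω.
R2: brown, blue → 16; black ×1 → 16 Ω.
Series: 6200 + 16 = 6216 Ω.

6216 Ω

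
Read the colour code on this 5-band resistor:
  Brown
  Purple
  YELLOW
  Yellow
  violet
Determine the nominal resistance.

Brown → 1 (first significant figure)
Violet → 7 (second significant figure)
Yellow → 4 (third significant figure)
Yellow → ×10^4 multiplier
174 × 10000 = 1740000 Ω

1740000 Ω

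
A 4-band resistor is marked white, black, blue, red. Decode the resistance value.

90000000 Ω

White → 9 (first significant figure)
Black → 0 (second significant figure)
Blue → ×10^6 multiplier
90 × 1000000 = 90000000 Ω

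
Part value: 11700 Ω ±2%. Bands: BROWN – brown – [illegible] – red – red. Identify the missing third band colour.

violet

11700 Ω = 117 × 10^2.
The third band gives digit 7 of the significand, and 7 is violet.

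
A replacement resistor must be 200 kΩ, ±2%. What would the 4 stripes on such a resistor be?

red, black, yellow, red

200000 Ω = 20 × 10^4.
2 → red
0 → black
Multiplier 10^4 → yellow.
±2% tolerance → red.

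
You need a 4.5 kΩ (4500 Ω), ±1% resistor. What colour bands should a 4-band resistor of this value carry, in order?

yellow, green, red, brown

4500 Ω = 45 × 10^2.
4 → yellow
5 → green
Multiplier 10^2 → red.
±1% tolerance → brown.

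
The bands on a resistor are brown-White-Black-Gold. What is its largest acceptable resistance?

19.95 Ω

Brown → 1 (first significant figure)
White → 9 (second significant figure)
Black → ×1 multiplier
Gold → ±5% tolerance
19 × 1 = 19 Ω
Largest = 19 × (1 + 5/100) = 19.95 Ω.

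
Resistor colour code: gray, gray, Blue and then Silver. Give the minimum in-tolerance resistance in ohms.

Grey → 8 (first significant figure)
Grey → 8 (second significant figure)
Blue → ×10^6 multiplier
Silver → ±10% tolerance
88 × 1000000 = 88000000 Ω
Minimum = 88000000 × (1 − 10/100) = 79200000 Ω.

79200000 Ω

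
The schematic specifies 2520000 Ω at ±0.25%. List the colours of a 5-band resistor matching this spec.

2520000 Ω = 252 × 10^4.
2 → red
5 → green
2 → red
Multiplier 10^4 → yellow.
±0.25% tolerance → blue.

red, green, red, yellow, blue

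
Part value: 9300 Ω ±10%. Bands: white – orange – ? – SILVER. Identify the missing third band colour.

red

9300 Ω = 93 × 10^2.
The third band is the multiplier, 10^2, which is red.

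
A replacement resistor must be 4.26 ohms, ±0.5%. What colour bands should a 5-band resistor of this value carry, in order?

4.26 Ω = 426 × 10^-2.
4 → yellow
2 → red
6 → blue
Multiplier 10^-2 → silver.
±0.5% tolerance → green.

yellow, red, blue, silver, green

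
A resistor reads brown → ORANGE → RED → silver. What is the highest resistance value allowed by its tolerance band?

1430 Ω

Brown → 1 (first significant figure)
Orange → 3 (second significant figure)
Red → ×10^2 multiplier
Silver → ±10% tolerance
13 × 100 = 1300 Ω
Highest = 1300 × (1 + 10/100) = 1430 Ω.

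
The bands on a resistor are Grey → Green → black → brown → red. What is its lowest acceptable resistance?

Grey → 8 (first significant figure)
Green → 5 (second significant figure)
Black → 0 (third significant figure)
Brown → ×10 multiplier
Red → ±2% tolerance
850 × 10 = 8500 Ω
Lowest = 8500 × (1 − 2/100) = 8330 Ω.

8330 Ω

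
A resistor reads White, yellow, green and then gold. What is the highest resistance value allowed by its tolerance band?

White → 9 (first significant figure)
Yellow → 4 (second significant figure)
Green → ×10^5 multiplier
Gold → ±5% tolerance
94 × 100000 = 9400000 Ω
Highest = 9400000 × (1 + 5/100) = 9870000 Ω.

9870000 Ω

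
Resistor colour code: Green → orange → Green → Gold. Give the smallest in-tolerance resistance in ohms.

Green → 5 (first significant figure)
Orange → 3 (second significant figure)
Green → ×10^5 multiplier
Gold → ±5% tolerance
53 × 100000 = 5300000 Ω
Smallest = 5300000 × (1 − 5/100) = 5035000 Ω.

5035000 Ω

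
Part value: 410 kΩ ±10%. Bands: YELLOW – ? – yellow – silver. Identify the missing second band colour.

410000 Ω = 41 × 10^4.
The second band gives digit 1 of the significand, and 1 is brown.

brown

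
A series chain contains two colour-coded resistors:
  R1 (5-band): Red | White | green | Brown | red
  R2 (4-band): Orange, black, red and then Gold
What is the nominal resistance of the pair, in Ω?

5950 Ω

R1: red, white, green → 295; brown ×10 → 2950 Ω.
R2: orange, black → 30; red ×10^2 → 3000 Ω.
Series: 2950 + 3000 = 5950 Ω.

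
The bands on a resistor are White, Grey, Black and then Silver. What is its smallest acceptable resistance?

White → 9 (first significant figure)
Grey → 8 (second significant figure)
Black → ×1 multiplier
Silver → ±10% tolerance
98 × 1 = 98 Ω
Smallest = 98 × (1 − 10/100) = 88.2 Ω.

88.2 Ω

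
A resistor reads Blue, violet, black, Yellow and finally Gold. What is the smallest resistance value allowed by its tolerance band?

6365000 Ω

Blue → 6 (first significant figure)
Violet → 7 (second significant figure)
Black → 0 (third significant figure)
Yellow → ×10^4 multiplier
Gold → ±5% tolerance
670 × 10000 = 6700000 Ω
Smallest = 6700000 × (1 − 5/100) = 6365000 Ω.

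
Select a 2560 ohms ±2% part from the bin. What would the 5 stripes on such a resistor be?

2560 Ω = 256 × 10^1.
2 → red
5 → green
6 → blue
Multiplier 10^1 → brown.
±2% tolerance → red.

red, green, blue, brown, red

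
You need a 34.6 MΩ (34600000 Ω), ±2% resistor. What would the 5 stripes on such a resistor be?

34600000 Ω = 346 × 10^5.
3 → orange
4 → yellow
6 → blue
Multiplier 10^5 → green.
±2% tolerance → red.

orange, yellow, blue, green, red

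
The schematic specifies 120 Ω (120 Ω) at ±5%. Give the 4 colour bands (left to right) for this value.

120 Ω = 12 × 10^1.
1 → brown
2 → red
Multiplier 10^1 → brown.
±5% tolerance → gold.

brown, red, brown, gold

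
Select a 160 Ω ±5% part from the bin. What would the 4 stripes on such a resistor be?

160 Ω = 16 × 10^1.
1 → brown
6 → blue
Multiplier 10^1 → brown.
±5% tolerance → gold.

brown, blue, brown, gold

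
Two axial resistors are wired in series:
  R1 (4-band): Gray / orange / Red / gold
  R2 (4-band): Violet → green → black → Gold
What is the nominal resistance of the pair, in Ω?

R1: grey, orange → 83; red ×10^2 → 8300 Ω.
R2: violet, green → 75; black ×1 → 75 Ω.
Series: 8300 + 75 = 8375 Ω.

8375 Ω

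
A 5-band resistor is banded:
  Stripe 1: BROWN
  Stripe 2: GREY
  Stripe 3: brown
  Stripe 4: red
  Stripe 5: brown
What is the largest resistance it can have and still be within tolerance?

18281 Ω

Brown → 1 (first significant figure)
Grey → 8 (second significant figure)
Brown → 1 (third significant figure)
Red → ×10^2 multiplier
Brown → ±1% tolerance
181 × 100 = 18100 Ω
Largest = 18100 × (1 + 1/100) = 18281 Ω.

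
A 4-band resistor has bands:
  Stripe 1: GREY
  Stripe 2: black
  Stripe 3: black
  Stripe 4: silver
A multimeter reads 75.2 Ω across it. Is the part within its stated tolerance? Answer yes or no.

Grey → 8 (first significant figure)
Black → 0 (second significant figure)
Black → ×1 multiplier
Silver → ±10% tolerance
80 × 1 = 80 Ω
Allowed range: 72 Ω to 88 Ω.
75.2 Ω lies inside that range.

yes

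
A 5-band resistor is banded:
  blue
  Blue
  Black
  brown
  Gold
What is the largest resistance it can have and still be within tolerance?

Blue → 6 (first significant figure)
Blue → 6 (second significant figure)
Black → 0 (third significant figure)
Brown → ×10 multiplier
Gold → ±5% tolerance
660 × 10 = 6600 Ω
Largest = 6600 × (1 + 5/100) = 6930 Ω.

6930 Ω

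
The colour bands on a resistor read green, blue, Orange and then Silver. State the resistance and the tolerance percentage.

Green → 5 (first significant figure)
Blue → 6 (second significant figure)
Orange → ×10^3 multiplier
Silver → ±10% tolerance
56 × 1000 = 56000 Ω

56000 Ω ±10%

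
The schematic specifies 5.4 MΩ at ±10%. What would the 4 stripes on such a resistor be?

green, yellow, green, silver

5400000 Ω = 54 × 10^5.
5 → green
4 → yellow
Multiplier 10^5 → green.
±10% tolerance → silver.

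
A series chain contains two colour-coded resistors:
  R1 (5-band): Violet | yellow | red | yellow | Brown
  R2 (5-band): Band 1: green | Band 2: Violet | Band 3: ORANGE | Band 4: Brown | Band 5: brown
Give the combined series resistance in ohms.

7425730 Ω

R1: violet, yellow, red → 742; yellow ×10^4 → 7420000 Ω.
R2: green, violet, orange → 573; brown ×10 → 5730 Ω.
Series: 7420000 + 5730 = 7425730 Ω.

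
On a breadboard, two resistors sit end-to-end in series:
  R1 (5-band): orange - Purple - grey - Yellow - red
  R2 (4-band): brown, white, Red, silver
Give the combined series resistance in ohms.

3781900 Ω

R1: orange, violet, grey → 378; yellow ×10^4 → 3780000 Ω.
R2: brown, white → 19; red ×10^2 → 1900 Ω.
Series: 3780000 + 1900 = 3781900 Ω.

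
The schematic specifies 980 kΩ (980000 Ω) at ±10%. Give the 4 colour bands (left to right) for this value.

white, grey, yellow, silver

980000 Ω = 98 × 10^4.
9 → white
8 → grey
Multiplier 10^4 → yellow.
±10% tolerance → silver.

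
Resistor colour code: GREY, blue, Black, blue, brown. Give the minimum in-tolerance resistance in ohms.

851400000 Ω

Grey → 8 (first significant figure)
Blue → 6 (second significant figure)
Black → 0 (third significant figure)
Blue → ×10^6 multiplier
Brown → ±1% tolerance
860 × 1000000 = 860000000 Ω
Minimum = 860000000 × (1 − 1/100) = 851400000 Ω.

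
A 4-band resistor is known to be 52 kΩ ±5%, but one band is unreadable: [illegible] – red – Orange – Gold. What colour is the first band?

green

52000 Ω = 52 × 10^3.
The first band gives digit 5 of the significand, and 5 is green.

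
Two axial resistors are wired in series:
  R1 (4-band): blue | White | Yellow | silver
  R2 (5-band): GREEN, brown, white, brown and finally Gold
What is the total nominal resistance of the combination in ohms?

695190 Ω

R1: blue, white → 69; yellow ×10^4 → 690000 Ω.
R2: green, brown, white → 519; brown ×10 → 5190 Ω.
Series: 690000 + 5190 = 695190 Ω.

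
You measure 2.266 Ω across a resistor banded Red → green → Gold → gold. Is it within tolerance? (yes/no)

no

Red → 2 (first significant figure)
Green → 5 (second significant figure)
Gold → ×0.1 multiplier
Gold → ±5% tolerance
25 × 0.1 = 2.5 Ω
Allowed range: 2.375 Ω to 2.625 Ω.
2.266 Ω lies outside that range.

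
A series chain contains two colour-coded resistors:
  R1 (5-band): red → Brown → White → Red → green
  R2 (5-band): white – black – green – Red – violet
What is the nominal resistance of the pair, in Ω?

R1: red, brown, white → 219; red ×10^2 → 21900 Ω.
R2: white, black, green → 905; red ×10^2 → 90500 Ω.
Series: 21900 + 90500 = 112400 Ω.

112400 Ω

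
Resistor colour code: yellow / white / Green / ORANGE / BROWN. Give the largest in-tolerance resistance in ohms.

499950 Ω

Yellow → 4 (first significant figure)
White → 9 (second significant figure)
Green → 5 (third significant figure)
Orange → ×10^3 multiplier
Brown → ±1% tolerance
495 × 1000 = 495000 Ω
Largest = 495000 × (1 + 1/100) = 499950 Ω.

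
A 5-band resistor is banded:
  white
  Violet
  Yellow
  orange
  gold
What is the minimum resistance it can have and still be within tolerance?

White → 9 (first significant figure)
Violet → 7 (second significant figure)
Yellow → 4 (third significant figure)
Orange → ×10^3 multiplier
Gold → ±5% tolerance
974 × 1000 = 974000 Ω
Minimum = 974000 × (1 − 5/100) = 925300 Ω.

925300 Ω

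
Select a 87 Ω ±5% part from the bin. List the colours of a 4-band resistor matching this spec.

87 Ω = 87 × 10^0.
8 → grey
7 → violet
Multiplier 10^0 → black.
±5% tolerance → gold.

grey, violet, black, gold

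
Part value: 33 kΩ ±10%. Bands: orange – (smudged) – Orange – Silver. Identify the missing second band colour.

orange

33000 Ω = 33 × 10^3.
The second band gives digit 3 of the significand, and 3 is orange.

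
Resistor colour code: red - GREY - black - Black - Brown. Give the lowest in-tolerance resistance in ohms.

277.2 Ω

Red → 2 (first significant figure)
Grey → 8 (second significant figure)
Black → 0 (third significant figure)
Black → ×1 multiplier
Brown → ±1% tolerance
280 × 1 = 280 Ω
Lowest = 280 × (1 − 1/100) = 277.2 Ω.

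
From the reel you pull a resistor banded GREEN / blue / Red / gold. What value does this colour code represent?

Green → 5 (first significant figure)
Blue → 6 (second significant figure)
Red → ×10^2 multiplier
56 × 100 = 5600 Ω

5600 Ω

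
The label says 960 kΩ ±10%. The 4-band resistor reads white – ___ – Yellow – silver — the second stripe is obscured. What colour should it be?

blue

960000 Ω = 96 × 10^4.
The second band gives digit 6 of the significand, and 6 is blue.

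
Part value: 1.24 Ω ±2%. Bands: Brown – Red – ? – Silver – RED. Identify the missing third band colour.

1.24 Ω = 124 × 10^-2.
The third band gives digit 4 of the significand, and 4 is yellow.

yellow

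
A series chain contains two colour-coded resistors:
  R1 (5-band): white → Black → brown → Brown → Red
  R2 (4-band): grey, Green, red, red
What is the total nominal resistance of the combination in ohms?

R1: white, black, brown → 901; brown ×10 → 9010 Ω.
R2: grey, green → 85; red ×10^2 → 8500 Ω.
Series: 9010 + 8500 = 17510 Ω.

17510 Ω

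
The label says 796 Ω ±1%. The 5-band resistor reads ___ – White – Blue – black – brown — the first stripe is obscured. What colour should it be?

796 Ω = 796 × 10^0.
The first band gives digit 7 of the significand, and 7 is violet.

violet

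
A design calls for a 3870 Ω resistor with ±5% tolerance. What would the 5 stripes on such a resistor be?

3870 Ω = 387 × 10^1.
3 → orange
8 → grey
7 → violet
Multiplier 10^1 → brown.
±5% tolerance → gold.

orange, grey, violet, brown, gold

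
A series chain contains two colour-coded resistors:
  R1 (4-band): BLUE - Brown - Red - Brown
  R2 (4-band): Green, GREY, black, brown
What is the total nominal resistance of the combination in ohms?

6158 Ω

R1: blue, brown → 61; red ×10^2 → 6100 Ω.
R2: green, grey → 58; black ×1 → 58 Ω.
Series: 6100 + 58 = 6158 Ω.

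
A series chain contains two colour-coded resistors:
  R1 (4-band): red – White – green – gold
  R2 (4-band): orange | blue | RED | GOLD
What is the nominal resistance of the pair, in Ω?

R1: red, white → 29; green ×10^5 → 2900000 Ω.
R2: orange, blue → 36; red ×10^2 → 3600 Ω.
Series: 2900000 + 3600 = 2903600 Ω.

2903600 Ω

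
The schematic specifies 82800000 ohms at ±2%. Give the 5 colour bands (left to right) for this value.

82800000 Ω = 828 × 10^5.
8 → grey
2 → red
8 → grey
Multiplier 10^5 → green.
±2% tolerance → red.

grey, red, grey, green, red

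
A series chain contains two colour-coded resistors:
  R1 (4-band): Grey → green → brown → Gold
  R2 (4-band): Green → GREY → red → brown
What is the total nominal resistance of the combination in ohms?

6650 Ω

R1: grey, green → 85; brown ×10 → 850 Ω.
R2: green, grey → 58; red ×10^2 → 5800 Ω.
Series: 850 + 5800 = 6650 Ω.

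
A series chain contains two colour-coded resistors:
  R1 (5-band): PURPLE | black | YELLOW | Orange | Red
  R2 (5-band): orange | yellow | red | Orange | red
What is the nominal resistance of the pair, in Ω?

R1: violet, black, yellow → 704; orange ×10^3 → 704000 Ω.
R2: orange, yellow, red → 342; orange ×10^3 → 342000 Ω.
Series: 704000 + 342000 = 1046000 Ω.

1046000 Ω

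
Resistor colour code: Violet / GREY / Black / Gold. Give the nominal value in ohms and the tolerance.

Violet → 7 (first significant figure)
Grey → 8 (second significant figure)
Black → ×1 multiplier
Gold → ±5% tolerance
78 × 1 = 78 Ω

78 Ω ±5%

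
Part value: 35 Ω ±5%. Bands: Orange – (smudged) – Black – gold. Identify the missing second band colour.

green

35 Ω = 35 × 10^0.
The second band gives digit 5 of the significand, and 5 is green.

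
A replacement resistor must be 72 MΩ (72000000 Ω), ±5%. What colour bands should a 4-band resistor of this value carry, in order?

72000000 Ω = 72 × 10^6.
7 → violet
2 → red
Multiplier 10^6 → blue.
±5% tolerance → gold.

violet, red, blue, gold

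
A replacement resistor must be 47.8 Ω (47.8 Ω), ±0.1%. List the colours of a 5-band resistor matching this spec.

47.8 Ω = 478 × 10^-1.
4 → yellow
7 → violet
8 → grey
Multiplier 10^-1 → gold.
±0.1% tolerance → violet.

yellow, violet, grey, gold, violet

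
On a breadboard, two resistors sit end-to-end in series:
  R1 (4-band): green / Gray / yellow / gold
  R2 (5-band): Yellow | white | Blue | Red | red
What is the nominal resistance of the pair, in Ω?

629600 Ω

R1: green, grey → 58; yellow ×10^4 → 580000 Ω.
R2: yellow, white, blue → 496; red ×10^2 → 49600 Ω.
Series: 580000 + 49600 = 629600 Ω.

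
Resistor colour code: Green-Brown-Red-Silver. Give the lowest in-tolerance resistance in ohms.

4590 Ω

Green → 5 (first significant figure)
Brown → 1 (second significant figure)
Red → ×10^2 multiplier
Silver → ±10% tolerance
51 × 100 = 5100 Ω
Lowest = 5100 × (1 − 10/100) = 4590 Ω.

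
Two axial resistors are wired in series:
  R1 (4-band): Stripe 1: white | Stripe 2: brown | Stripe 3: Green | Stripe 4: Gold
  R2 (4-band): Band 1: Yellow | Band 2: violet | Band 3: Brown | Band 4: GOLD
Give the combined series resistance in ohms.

R1: white, brown → 91; green ×10^5 → 9100000 Ω.
R2: yellow, violet → 47; brown ×10 → 470 Ω.
Series: 9100000 + 470 = 9100470 Ω.

9100470 Ω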